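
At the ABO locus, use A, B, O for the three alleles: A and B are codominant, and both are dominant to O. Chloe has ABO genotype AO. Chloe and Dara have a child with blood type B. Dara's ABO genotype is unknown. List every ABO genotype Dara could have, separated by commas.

AB, BB, BO

For each candidate genotype of Dara, check whether crossing it with AO can produce every observed child phenotype.
  AA → possible child types {A} ✗
  AB → possible child types {A, B, AB} ✓
  AO → possible child types {O, A} ✗
  BB → possible child types {B, AB} ✓
  BO → possible child types {O, A, B, AB} ✓
  OO → possible child types {O, A} ✗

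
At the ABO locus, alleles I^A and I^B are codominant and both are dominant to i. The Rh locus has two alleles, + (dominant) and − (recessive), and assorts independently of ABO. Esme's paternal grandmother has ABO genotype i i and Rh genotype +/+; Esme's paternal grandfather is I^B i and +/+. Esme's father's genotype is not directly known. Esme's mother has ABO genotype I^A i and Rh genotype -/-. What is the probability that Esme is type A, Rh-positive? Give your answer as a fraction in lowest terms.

Esme's father's ABO genotype from i i × I^B i: 1/2 I^B i, 1/2 i i.
Crossing each possibility with the mother I^A i and summing P(type A): 1/2·1/4 + 1/2·1/2 = 3/8.
Similarly for Rh via the father's Rh distribution: P(Rh+) = 1.
Independent loci: 3/8 × 1 = 3/8.

3/8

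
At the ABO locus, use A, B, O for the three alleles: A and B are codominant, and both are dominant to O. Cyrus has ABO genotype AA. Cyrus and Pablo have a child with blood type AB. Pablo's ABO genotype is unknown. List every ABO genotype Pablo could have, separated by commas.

For each candidate genotype of Pablo, check whether crossing it with AA can produce every observed child phenotype.
  AA → possible child types {A} ✗
  AB → possible child types {A, AB} ✓
  AO → possible child types {A} ✗
  BB → possible child types {AB} ✓
  BO → possible child types {A, AB} ✓
  OO → possible child types {A} ✗

AB, BB, BO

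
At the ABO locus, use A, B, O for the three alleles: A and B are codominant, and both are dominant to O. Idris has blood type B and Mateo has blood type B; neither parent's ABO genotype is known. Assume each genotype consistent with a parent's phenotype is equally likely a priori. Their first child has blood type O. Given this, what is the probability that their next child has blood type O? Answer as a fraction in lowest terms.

Possible genotypes: Idris ∈ {BB, BO}; Mateo ∈ {BB, BO}.
Weight each parental genotype pair by prior × P(type-O child):
  BO × BO: posterior weight 1; P(next child type O) = 1/4.
Weighted sum = 1/4.

1/4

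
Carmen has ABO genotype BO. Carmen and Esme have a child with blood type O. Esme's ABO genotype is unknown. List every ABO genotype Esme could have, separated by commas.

AO, BO, OO

For each candidate genotype of Esme, check whether crossing it with BO can produce every observed child phenotype.
  AA → possible child types {A, AB} ✗
  AB → possible child types {A, B, AB} ✗
  AO → possible child types {O, A, B, AB} ✓
  BB → possible child types {B} ✗
  BO → possible child types {O, B} ✓
  OO → possible child types {O, B} ✓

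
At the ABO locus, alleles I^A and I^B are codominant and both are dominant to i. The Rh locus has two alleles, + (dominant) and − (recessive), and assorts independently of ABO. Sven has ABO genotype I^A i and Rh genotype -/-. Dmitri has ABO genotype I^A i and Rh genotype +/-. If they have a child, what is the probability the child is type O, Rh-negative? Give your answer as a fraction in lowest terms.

1/8

ABO cross I^A i × I^A i → offspring phenotypes: 1/4 O, 3/4 A.
Rh cross -/- × +/- → 1/2 Rh+, 1/2 Rh-.
Independent loci: P(type O, Rh-negative) = 1/4 × 1/2 = 1/8.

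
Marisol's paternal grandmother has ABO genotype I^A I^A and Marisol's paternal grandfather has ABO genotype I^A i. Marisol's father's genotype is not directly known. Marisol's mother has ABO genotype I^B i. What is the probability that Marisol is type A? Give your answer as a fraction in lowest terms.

3/8

Marisol's father's ABO genotype from I^A I^A × I^A i: 1/2 I^A I^A, 1/2 I^A i.
Crossing each possibility with the mother I^B i and summing P(type A): 1/2·1/2 + 1/2·1/4 = 3/8.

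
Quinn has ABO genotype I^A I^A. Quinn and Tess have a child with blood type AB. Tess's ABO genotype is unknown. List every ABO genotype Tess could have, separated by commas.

For each candidate genotype of Tess, check whether crossing it with I^A I^A can produce every observed child phenotype.
  I^A I^A → possible child types {A} ✗
  I^A I^B → possible child types {A, AB} ✓
  I^A i → possible child types {A} ✗
  I^B I^B → possible child types {AB} ✓
  I^B i → possible child types {A, AB} ✓
  i i → possible child types {A} ✗

I^A I^B, I^B I^B, I^B i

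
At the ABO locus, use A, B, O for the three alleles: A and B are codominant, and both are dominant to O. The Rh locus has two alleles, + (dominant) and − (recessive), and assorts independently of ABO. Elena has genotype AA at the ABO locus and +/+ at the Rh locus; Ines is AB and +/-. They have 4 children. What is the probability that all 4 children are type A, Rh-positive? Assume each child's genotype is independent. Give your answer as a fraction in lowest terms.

ABO cross AA × AB → 1/2 A, 1/2 AB.
Rh cross +/+ × +/- → 1 Rh+; so P(type A, Rh-positive) = 1/2 × 1 = 1/2 per child.
All 4 independent: (1/2)^4 = 1/16.

1/16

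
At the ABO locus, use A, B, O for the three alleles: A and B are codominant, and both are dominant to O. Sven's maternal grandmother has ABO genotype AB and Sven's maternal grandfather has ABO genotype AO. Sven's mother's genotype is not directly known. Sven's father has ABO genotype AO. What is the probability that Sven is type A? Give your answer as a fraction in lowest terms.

Sven's mother's ABO genotype from AB × AO: 1/4 AA, 1/4 AB, 1/4 AO, 1/4 BO.
Crossing each possibility with the father AO and summing P(type A): 1/4·1 + 1/4·1/2 + 1/4·3/4 + 1/4·1/4 = 5/8.

5/8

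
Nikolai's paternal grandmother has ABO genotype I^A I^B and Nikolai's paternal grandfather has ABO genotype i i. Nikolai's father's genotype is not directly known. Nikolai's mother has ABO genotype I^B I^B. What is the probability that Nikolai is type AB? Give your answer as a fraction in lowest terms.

Nikolai's father's ABO genotype from I^A I^B × i i: 1/2 I^A i, 1/2 I^B i.
Crossing each possibility with the mother I^B I^B and summing P(type AB): 1/2·1/2 + 1/2·0 = 1/4.

1/4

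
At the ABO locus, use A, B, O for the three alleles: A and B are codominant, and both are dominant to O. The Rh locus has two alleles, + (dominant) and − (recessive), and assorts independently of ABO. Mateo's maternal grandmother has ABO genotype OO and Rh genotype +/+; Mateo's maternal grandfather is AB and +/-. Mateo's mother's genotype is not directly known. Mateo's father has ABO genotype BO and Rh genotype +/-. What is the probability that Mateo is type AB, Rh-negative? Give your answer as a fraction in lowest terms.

Mateo's mother's ABO genotype from OO × AB: 1/2 AO, 1/2 BO.
Crossing each possibility with the father BO and summing P(type AB): 1/2·1/4 + 1/2·0 = 1/8.
Similarly for Rh via the mother's Rh distribution: P(Rh-) = 1/8.
Independent loci: 1/8 × 1/8 = 1/64.

1/64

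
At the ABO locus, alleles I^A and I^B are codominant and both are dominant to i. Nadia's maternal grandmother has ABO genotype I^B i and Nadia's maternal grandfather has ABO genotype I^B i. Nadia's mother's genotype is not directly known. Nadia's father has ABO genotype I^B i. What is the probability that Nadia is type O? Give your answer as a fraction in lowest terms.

Nadia's mother's ABO genotype from I^B i × I^B i: 1/4 I^B I^B, 1/2 I^B i, 1/4 i i.
Crossing each possibility with the father I^B i and summing P(type O): 1/4·0 + 1/2·1/4 + 1/4·1/2 = 1/4.

1/4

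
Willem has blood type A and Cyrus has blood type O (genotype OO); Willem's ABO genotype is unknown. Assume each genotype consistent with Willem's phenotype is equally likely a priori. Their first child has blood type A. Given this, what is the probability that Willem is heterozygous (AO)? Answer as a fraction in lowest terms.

Possible genotypes: Willem ∈ {AA, AO}; Cyrus ∈ {OO}.
Weight each parental genotype pair by prior × P(type-A child):
  AA × OO: posterior weight 2/3.
  AO × OO: posterior weight 1/3.
Sum the posterior weight over pairs where Willem is AO: 1/3.

1/3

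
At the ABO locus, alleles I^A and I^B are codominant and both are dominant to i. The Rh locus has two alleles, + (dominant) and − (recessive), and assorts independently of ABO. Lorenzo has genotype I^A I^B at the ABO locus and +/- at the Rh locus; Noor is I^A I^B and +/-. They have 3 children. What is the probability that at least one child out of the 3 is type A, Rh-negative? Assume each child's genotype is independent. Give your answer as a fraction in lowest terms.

ABO cross I^A I^B × I^A I^B → 1/4 A, 1/4 B, 1/2 AB.
Rh cross +/- × +/- → 3/4 Rh+, 1/4 Rh-; so P(type A, Rh-negative) = 1/4 × 1/4 = 1/16 per child.
P(none) = (15/16)^3 = 3375/4096; P(at least one) = 1 − 3375/4096 = 721/4096.

721/4096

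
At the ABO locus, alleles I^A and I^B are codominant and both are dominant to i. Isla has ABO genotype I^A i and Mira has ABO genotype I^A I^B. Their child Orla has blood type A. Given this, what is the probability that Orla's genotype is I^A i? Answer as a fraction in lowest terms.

1/2

Cross I^A i × I^A I^B → 1/4 I^A I^A, 1/4 I^A I^B, 1/4 I^A i, 1/4 I^B i.
Type-A genotypes among offspring: I^A I^A (1/4), I^A i (1/4); total 1/2.
P(I^A i | type A) = (1/4) / (1/2) = 1/2.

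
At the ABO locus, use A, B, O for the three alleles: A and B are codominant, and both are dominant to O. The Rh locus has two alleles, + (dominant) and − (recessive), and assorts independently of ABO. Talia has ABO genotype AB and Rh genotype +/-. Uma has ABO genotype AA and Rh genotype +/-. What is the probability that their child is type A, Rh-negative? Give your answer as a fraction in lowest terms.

ABO cross AB × AA → offspring phenotypes: 1/2 A, 1/2 AB.
Rh cross +/- × +/- → 3/4 Rh+, 1/4 Rh-.
Independent loci: P(type A, Rh-negative) = 1/2 × 1/4 = 1/8.

1/8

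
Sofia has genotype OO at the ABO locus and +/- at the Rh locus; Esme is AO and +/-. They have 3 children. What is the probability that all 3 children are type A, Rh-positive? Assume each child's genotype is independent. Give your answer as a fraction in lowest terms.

ABO cross OO × AO → 1/2 O, 1/2 A.
Rh cross +/- × +/- → 3/4 Rh+, 1/4 Rh-; so P(type A, Rh-positive) = 1/2 × 3/4 = 3/8 per child.
All 3 independent: (3/8)^3 = 27/512.

27/512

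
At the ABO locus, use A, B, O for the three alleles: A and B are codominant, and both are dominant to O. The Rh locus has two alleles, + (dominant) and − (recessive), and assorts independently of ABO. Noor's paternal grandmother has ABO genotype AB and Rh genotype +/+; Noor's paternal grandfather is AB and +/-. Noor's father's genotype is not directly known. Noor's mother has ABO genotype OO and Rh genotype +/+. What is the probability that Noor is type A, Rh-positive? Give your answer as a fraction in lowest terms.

1/2

Noor's father's ABO genotype from AB × AB: 1/4 AA, 1/2 AB, 1/4 BB.
Crossing each possibility with the mother OO and summing P(type A): 1/4·1 + 1/2·1/2 + 1/4·0 = 1/2.
Similarly for Rh via the father's Rh distribution: P(Rh+) = 1.
Independent loci: 1/2 × 1 = 1/2.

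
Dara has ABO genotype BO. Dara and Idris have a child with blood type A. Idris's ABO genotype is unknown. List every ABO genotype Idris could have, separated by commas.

For each candidate genotype of Idris, check whether crossing it with BO can produce every observed child phenotype.
  AA → possible child types {A, AB} ✓
  AB → possible child types {A, B, AB} ✓
  AO → possible child types {O, A, B, AB} ✓
  BB → possible child types {B} ✗
  BO → possible child types {O, B} ✗
  OO → possible child types {O, B} ✗

AA, AB, AO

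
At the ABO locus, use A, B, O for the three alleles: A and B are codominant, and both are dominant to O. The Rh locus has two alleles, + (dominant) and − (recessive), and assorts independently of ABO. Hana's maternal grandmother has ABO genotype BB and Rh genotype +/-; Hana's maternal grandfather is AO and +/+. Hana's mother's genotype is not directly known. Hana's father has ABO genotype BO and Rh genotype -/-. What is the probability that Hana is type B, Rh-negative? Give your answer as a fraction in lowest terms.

5/32

Hana's mother's ABO genotype from BB × AO: 1/2 AB, 1/2 BO.
Crossing each possibility with the father BO and summing P(type B): 1/2·1/2 + 1/2·3/4 = 5/8.
Similarly for Rh via the mother's Rh distribution: P(Rh-) = 1/4.
Independent loci: 5/8 × 1/4 = 5/32.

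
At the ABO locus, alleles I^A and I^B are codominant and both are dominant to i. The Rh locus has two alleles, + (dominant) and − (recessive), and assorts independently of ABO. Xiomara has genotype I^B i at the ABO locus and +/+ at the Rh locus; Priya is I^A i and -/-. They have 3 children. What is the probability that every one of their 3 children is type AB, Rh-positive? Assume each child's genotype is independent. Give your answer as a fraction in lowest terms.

1/64

ABO cross I^B i × I^A i → 1/4 O, 1/4 A, 1/4 B, 1/4 AB.
Rh cross +/+ × -/- → 1 Rh+; so P(type AB, Rh-positive) = 1/4 × 1 = 1/4 per child.
All 3 independent: (1/4)^3 = 1/64.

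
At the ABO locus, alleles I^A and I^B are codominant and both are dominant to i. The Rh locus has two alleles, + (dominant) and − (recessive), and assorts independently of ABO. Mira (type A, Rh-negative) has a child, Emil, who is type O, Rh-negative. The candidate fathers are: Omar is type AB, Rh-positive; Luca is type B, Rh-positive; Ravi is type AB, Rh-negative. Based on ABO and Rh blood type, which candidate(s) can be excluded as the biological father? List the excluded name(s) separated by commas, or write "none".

Omar, Ravi

A candidate is excluded only if no genotype consistent with his phenotype could produce a type O, Rh-negative child with a type A, Rh-negative mother.
Omar (type AB, Rh+): no genotype consistent with that phenotype can produce a type-O Rh- child with a type-A mother.
Ravi (type AB, Rh-): no genotype consistent with that phenotype can produce a type-O Rh- child with a type-A mother.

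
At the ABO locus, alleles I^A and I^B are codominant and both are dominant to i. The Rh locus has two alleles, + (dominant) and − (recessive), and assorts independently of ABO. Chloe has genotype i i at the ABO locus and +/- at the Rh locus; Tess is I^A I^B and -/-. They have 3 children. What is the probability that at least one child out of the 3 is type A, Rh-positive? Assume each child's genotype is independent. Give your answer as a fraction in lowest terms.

ABO cross i i × I^A I^B → 1/2 A, 1/2 B.
Rh cross +/- × -/- → 1/2 Rh+, 1/2 Rh-; so P(type A, Rh-positive) = 1/2 × 1/2 = 1/4 per child.
P(none) = (3/4)^3 = 27/64; P(at least one) = 1 − 27/64 = 37/64.

37/64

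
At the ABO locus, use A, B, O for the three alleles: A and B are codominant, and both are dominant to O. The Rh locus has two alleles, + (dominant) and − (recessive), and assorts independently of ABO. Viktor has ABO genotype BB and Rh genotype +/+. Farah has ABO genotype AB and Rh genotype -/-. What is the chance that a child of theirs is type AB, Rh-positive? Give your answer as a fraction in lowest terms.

1/2

ABO cross BB × AB → offspring phenotypes: 1/2 B, 1/2 AB.
Rh cross +/+ × -/- → 1 Rh+.
Independent loci: P(type AB, Rh-positive) = 1/2 × 1 = 1/2.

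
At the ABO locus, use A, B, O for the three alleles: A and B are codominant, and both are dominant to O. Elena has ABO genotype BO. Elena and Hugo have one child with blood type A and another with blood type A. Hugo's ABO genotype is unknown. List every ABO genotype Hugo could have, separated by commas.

AA, AB, AO

For each candidate genotype of Hugo, check whether crossing it with BO can produce every observed child phenotype.
  AA → possible child types {A, AB} ✓
  AB → possible child types {A, B, AB} ✓
  AO → possible child types {O, A, B, AB} ✓
  BB → possible child types {B} ✗
  BO → possible child types {O, B} ✗
  OO → possible child types {O, B} ✗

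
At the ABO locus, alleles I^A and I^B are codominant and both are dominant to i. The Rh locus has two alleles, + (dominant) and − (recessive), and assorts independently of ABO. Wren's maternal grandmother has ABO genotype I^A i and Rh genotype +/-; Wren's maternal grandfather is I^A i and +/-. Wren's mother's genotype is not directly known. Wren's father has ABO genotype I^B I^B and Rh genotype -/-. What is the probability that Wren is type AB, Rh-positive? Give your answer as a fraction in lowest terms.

Wren's mother's ABO genotype from I^A i × I^A i: 1/4 I^A I^A, 1/2 I^A i, 1/4 i i.
Crossing each possibility with the father I^B I^B and summing P(type AB): 1/4·1 + 1/2·1/2 + 1/4·0 = 1/2.
Similarly for Rh via the mother's Rh distribution: P(Rh+) = 1/2.
Independent loci: 1/2 × 1/2 = 1/4.

1/4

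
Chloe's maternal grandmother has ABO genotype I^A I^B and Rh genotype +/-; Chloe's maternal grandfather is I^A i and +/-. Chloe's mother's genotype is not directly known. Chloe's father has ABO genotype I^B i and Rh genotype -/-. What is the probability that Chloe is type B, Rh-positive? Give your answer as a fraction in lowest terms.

Chloe's mother's ABO genotype from I^A I^B × I^A i: 1/4 I^A I^A, 1/4 I^A I^B, 1/4 I^A i, 1/4 I^B i.
Crossing each possibility with the father I^B i and summing P(type B): 1/4·0 + 1/4·1/2 + 1/4·1/4 + 1/4·3/4 = 3/8.
Similarly for Rh via the mother's Rh distribution: P(Rh+) = 1/2.
Independent loci: 3/8 × 1/2 = 3/16.

3/16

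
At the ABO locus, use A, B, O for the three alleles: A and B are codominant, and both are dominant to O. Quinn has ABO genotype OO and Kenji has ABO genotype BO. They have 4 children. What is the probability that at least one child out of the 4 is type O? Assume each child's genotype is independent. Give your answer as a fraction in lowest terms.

15/16

ABO cross OO × BO → 1/2 O, 1/2 B.
So P(type O) = 1/2 per child.
P(none) = (1/2)^4 = 1/16; P(at least one) = 1 − 1/16 = 15/16.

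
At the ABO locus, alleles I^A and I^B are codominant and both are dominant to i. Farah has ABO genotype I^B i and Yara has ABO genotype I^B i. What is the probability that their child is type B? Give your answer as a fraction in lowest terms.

ABO cross I^B i × I^B i → offspring phenotypes: 1/4 O, 3/4 B.
So P(type B) = 3/4.

3/4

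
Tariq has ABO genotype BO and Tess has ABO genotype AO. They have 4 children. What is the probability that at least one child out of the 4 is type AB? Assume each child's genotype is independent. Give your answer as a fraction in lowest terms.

175/256

ABO cross BO × AO → 1/4 O, 1/4 A, 1/4 B, 1/4 AB.
So P(type AB) = 1/4 per child.
P(none) = (3/4)^4 = 81/256; P(at least one) = 1 − 81/256 = 175/256.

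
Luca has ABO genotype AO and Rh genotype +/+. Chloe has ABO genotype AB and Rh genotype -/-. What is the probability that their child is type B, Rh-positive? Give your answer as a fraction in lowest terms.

ABO cross AO × AB → offspring phenotypes: 1/2 A, 1/4 B, 1/4 AB.
Rh cross +/+ × -/- → 1 Rh+.
Independent loci: P(type B, Rh-positive) = 1/4 × 1 = 1/4.

1/4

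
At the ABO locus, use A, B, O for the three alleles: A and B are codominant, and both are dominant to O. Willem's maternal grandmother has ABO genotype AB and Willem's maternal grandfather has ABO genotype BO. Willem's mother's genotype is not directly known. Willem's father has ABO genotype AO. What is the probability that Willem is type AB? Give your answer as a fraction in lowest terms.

Willem's mother's ABO genotype from AB × BO: 1/4 AB, 1/4 AO, 1/4 BB, 1/4 BO.
Crossing each possibility with the father AO and summing P(type AB): 1/4·1/4 + 1/4·0 + 1/4·1/2 + 1/4·1/4 = 1/4.

1/4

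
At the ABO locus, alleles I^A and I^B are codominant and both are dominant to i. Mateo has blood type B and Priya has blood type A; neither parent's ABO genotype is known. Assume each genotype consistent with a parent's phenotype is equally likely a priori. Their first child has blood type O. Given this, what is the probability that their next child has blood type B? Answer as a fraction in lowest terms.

Possible genotypes: Mateo ∈ {I^B I^B, I^B i}; Priya ∈ {I^A I^A, I^A i}.
Weight each parental genotype pair by prior × P(type-O child):
  I^B i × I^A i: posterior weight 1; P(next child type B) = 1/4.
Weighted sum = 1/4.

1/4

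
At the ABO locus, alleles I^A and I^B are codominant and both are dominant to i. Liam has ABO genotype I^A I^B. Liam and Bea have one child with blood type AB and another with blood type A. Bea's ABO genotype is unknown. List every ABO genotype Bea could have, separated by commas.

For each candidate genotype of Bea, check whether crossing it with I^A I^B can produce every observed child phenotype.
  I^A I^A → possible child types {A, AB} ✓
  I^A I^B → possible child types {A, B, AB} ✓
  I^A i → possible child types {A, B, AB} ✓
  I^B I^B → possible child types {B, AB} ✗
  I^B i → possible child types {A, B, AB} ✓
  i i → possible child types {A, B} ✗

I^A I^A, I^A I^B, I^A i, I^B i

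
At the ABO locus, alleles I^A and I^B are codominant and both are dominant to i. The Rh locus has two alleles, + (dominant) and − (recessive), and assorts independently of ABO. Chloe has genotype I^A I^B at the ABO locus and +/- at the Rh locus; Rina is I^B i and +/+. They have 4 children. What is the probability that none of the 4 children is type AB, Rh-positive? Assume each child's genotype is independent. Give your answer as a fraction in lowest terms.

81/256

ABO cross I^A I^B × I^B i → 1/4 A, 1/2 B, 1/4 AB.
Rh cross +/- × +/+ → 1 Rh+; so P(type AB, Rh-positive) = 1/4 × 1 = 1/4 per child.
P(not type AB, Rh-positive) = 3/4 for one child; (3/4)^4 = 81/256.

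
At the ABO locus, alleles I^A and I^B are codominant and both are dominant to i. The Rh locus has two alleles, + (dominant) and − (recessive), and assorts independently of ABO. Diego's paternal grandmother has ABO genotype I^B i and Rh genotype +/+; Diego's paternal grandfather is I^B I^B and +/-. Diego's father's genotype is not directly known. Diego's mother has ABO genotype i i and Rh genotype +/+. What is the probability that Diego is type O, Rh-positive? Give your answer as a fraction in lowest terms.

Diego's father's ABO genotype from I^B i × I^B I^B: 1/2 I^B I^B, 1/2 I^B i.
Crossing each possibility with the mother i i and summing P(type O): 1/2·0 + 1/2·1/2 = 1/4.
Similarly for Rh via the father's Rh distribution: P(Rh+) = 1.
Independent loci: 1/4 × 1 = 1/4.

1/4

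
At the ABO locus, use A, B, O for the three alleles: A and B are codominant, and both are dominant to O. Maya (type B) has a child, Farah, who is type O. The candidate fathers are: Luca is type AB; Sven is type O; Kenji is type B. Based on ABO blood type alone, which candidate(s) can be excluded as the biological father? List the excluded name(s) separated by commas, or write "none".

A candidate is excluded only if no genotype consistent with his phenotype could produce a type O child with a type B mother.
Luca (type AB): no genotype consistent with that phenotype can produce a type-O child with a type-B mother.

Luca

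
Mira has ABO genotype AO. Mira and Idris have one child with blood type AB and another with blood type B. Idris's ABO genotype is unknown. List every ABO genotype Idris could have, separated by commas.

For each candidate genotype of Idris, check whether crossing it with AO can produce every observed child phenotype.
  AA → possible child types {A} ✗
  AB → possible child types {A, B, AB} ✓
  AO → possible child types {O, A} ✗
  BB → possible child types {B, AB} ✓
  BO → possible child types {O, A, B, AB} ✓
  OO → possible child types {O, A} ✗

AB, BB, BO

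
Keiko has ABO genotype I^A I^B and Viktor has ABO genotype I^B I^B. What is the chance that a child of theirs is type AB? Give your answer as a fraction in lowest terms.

ABO cross I^A I^B × I^B I^B → offspring phenotypes: 1/2 B, 1/2 AB.
So P(type AB) = 1/2.

1/2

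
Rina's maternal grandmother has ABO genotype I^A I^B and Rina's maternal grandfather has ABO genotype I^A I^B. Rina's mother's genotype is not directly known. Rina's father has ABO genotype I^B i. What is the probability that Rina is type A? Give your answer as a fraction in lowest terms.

Rina's mother's ABO genotype from I^A I^B × I^A I^B: 1/4 I^A I^A, 1/2 I^A I^B, 1/4 I^B I^B.
Crossing each possibility with the father I^B i and summing P(type A): 1/4·1/2 + 1/2·1/4 + 1/4·0 = 1/4.

1/4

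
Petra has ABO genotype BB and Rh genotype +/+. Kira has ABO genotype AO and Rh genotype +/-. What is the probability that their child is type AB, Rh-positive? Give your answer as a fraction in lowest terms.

ABO cross BB × AO → offspring phenotypes: 1/2 B, 1/2 AB.
Rh cross +/+ × +/- → 1 Rh+.
Independent loci: P(type AB, Rh-positive) = 1/2 × 1 = 1/2.

1/2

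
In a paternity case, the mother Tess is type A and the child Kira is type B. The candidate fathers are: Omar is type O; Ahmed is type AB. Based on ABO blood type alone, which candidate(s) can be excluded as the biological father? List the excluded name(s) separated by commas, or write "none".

Omar

A candidate is excluded only if no genotype consistent with his phenotype could produce a type B child with a type A mother.
Omar (type O): no genotype consistent with that phenotype can produce a type-B child with a type-A mother.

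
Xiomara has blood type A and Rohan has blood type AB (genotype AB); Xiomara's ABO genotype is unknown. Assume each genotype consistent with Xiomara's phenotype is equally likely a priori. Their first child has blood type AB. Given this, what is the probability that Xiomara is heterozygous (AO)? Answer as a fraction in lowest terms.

1/3

Possible genotypes: Xiomara ∈ {AA, AO}; Rohan ∈ {AB}.
Weight each parental genotype pair by prior × P(type-AB child):
  AA × AB: posterior weight 2/3.
  AO × AB: posterior weight 1/3.
Sum the posterior weight over pairs where Xiomara is AO: 1/3.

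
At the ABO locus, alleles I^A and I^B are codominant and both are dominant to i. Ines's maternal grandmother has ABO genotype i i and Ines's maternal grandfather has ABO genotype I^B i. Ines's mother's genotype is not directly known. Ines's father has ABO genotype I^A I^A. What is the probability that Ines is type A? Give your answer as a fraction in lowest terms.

3/4

Ines's mother's ABO genotype from i i × I^B i: 1/2 I^B i, 1/2 i i.
Crossing each possibility with the father I^A I^A and summing P(type A): 1/2·1/2 + 1/2·1 = 3/4.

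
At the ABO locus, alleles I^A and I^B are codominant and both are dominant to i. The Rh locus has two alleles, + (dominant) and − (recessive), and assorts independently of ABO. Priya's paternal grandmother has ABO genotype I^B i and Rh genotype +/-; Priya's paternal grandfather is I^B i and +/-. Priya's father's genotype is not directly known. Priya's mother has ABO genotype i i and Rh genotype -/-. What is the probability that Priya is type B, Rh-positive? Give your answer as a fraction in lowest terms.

Priya's father's ABO genotype from I^B i × I^B i: 1/4 I^B I^B, 1/2 I^B i, 1/4 i i.
Crossing each possibility with the mother i i and summing P(type B): 1/4·1 + 1/2·1/2 + 1/4·0 = 1/2.
Similarly for Rh via the father's Rh distribution: P(Rh+) = 1/2.
Independent loci: 1/2 × 1/2 = 1/4.

1/4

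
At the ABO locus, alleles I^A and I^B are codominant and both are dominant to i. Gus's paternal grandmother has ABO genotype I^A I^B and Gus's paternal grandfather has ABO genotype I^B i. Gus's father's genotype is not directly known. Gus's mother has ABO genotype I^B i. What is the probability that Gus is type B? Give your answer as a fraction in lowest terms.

5/8

Gus's father's ABO genotype from I^A I^B × I^B i: 1/4 I^A I^B, 1/4 I^A i, 1/4 I^B I^B, 1/4 I^B i.
Crossing each possibility with the mother I^B i and summing P(type B): 1/4·1/2 + 1/4·1/4 + 1/4·1 + 1/4·3/4 = 5/8.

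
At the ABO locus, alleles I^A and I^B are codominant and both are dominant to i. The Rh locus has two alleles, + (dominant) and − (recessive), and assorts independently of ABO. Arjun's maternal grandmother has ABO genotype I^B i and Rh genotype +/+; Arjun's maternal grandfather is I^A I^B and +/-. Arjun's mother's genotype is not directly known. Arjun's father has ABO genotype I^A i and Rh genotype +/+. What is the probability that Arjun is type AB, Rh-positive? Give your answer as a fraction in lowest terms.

Arjun's mother's ABO genotype from I^B i × I^A I^B: 1/4 I^A I^B, 1/4 I^A i, 1/4 I^B I^B, 1/4 I^B i.
Crossing each possibility with the father I^A i and summing P(type AB): 1/4·1/4 + 1/4·0 + 1/4·1/2 + 1/4·1/4 = 1/4.
Similarly for Rh via the mother's Rh distribution: P(Rh+) = 1.
Independent loci: 1/4 × 1 = 1/4.

1/4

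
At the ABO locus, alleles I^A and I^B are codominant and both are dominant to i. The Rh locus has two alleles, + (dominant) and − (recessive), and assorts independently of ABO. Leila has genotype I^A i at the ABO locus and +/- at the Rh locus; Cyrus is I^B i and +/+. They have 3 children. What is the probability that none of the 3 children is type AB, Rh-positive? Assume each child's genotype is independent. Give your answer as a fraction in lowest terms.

27/64

ABO cross I^A i × I^B i → 1/4 O, 1/4 A, 1/4 B, 1/4 AB.
Rh cross +/- × +/+ → 1 Rh+; so P(type AB, Rh-positive) = 1/4 × 1 = 1/4 per child.
P(not type AB, Rh-positive) = 3/4 for one child; (3/4)^3 = 27/64.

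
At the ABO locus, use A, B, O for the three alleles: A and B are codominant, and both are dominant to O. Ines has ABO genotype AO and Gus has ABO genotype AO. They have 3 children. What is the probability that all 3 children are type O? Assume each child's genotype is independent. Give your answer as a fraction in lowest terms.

1/64

ABO cross AO × AO → 1/4 O, 3/4 A.
So P(type O) = 1/4 per child.
All 3 independent: (1/4)^3 = 1/64.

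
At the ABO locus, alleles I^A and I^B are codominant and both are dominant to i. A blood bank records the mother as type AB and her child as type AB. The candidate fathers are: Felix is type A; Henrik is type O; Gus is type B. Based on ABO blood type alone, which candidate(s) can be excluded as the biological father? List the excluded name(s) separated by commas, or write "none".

A candidate is excluded only if no genotype consistent with his phenotype could produce a type AB child with a type AB mother.
Henrik (type O): no genotype consistent with that phenotype can produce a type-AB child with a type-AB mother.

Henrik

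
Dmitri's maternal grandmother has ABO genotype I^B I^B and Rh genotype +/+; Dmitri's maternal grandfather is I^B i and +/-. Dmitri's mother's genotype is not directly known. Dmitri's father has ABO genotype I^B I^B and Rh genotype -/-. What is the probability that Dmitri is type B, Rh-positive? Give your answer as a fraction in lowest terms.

3/4

Dmitri's mother's ABO genotype from I^B I^B × I^B i: 1/2 I^B I^B, 1/2 I^B i.
Crossing each possibility with the father I^B I^B and summing P(type B): 1/2·1 + 1/2·1 = 1.
Similarly for Rh via the mother's Rh distribution: P(Rh+) = 3/4.
Independent loci: 1 × 3/4 = 3/4.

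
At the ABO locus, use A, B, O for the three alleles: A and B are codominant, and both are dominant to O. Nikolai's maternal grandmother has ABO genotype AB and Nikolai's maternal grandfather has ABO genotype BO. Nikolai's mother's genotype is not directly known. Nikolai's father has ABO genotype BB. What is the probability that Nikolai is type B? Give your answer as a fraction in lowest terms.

3/4

Nikolai's mother's ABO genotype from AB × BO: 1/4 AB, 1/4 AO, 1/4 BB, 1/4 BO.
Crossing each possibility with the father BB and summing P(type B): 1/4·1/2 + 1/4·1/2 + 1/4·1 + 1/4·1 = 3/4.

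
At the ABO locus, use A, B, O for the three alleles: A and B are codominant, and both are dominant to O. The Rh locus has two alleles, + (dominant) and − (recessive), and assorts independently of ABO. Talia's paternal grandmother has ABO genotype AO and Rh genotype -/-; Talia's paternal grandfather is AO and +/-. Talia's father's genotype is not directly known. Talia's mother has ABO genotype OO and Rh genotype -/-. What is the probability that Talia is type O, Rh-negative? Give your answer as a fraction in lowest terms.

Talia's father's ABO genotype from AO × AO: 1/4 AA, 1/2 AO, 1/4 OO.
Crossing each possibility with the mother OO and summing P(type O): 1/4·0 + 1/2·1/2 + 1/4·1 = 1/2.
Similarly for Rh via the father's Rh distribution: P(Rh-) = 3/4.
Independent loci: 1/2 × 3/4 = 3/8.

3/8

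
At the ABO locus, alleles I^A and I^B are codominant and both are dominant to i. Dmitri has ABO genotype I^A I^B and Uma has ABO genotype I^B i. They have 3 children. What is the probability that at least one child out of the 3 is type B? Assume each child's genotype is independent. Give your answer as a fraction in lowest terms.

7/8

ABO cross I^A I^B × I^B i → 1/4 A, 1/2 B, 1/4 AB.
So P(type B) = 1/2 per child.
P(none) = (1/2)^3 = 1/8; P(at least one) = 1 − 1/8 = 7/8.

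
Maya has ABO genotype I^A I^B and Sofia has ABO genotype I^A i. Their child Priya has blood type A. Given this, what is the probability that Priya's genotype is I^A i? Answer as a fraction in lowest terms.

1/2

Cross I^A I^B × I^A i → 1/4 I^A I^A, 1/4 I^A I^B, 1/4 I^A i, 1/4 I^B i.
Type-A genotypes among offspring: I^A I^A (1/4), I^A i (1/4); total 1/2.
P(I^A i | type A) = (1/4) / (1/2) = 1/2.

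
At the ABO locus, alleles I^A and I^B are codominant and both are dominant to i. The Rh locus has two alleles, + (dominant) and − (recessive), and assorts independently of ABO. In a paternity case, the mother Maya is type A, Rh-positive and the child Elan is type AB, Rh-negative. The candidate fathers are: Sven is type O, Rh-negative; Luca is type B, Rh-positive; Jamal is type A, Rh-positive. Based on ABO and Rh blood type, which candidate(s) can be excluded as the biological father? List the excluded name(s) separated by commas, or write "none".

A candidate is excluded only if no genotype consistent with his phenotype could produce a type AB, Rh-negative child with a type A, Rh-positive mother.
Sven (type O, Rh-): no genotype consistent with that phenotype can produce a type-AB Rh- child with a type-A mother.
Jamal (type A, Rh+): no genotype consistent with that phenotype can produce a type-AB Rh- child with a type-A mother.

Sven, Jamal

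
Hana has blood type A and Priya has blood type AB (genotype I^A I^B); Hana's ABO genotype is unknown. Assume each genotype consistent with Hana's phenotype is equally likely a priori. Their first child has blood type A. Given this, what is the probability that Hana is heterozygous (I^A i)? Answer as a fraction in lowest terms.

1/2

Possible genotypes: Hana ∈ {I^A I^A, I^A i}; Priya ∈ {I^A I^B}.
Weight each parental genotype pair by prior × P(type-A child):
  I^A I^A × I^A I^B: posterior weight 1/2.
  I^A i × I^A I^B: posterior weight 1/2.
Sum the posterior weight over pairs where Hana is I^A i: 1/2.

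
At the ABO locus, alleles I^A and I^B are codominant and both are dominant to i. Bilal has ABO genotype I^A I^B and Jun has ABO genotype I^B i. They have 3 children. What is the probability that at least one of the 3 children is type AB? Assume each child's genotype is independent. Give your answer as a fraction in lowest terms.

ABO cross I^A I^B × I^B i → 1/4 A, 1/2 B, 1/4 AB.
So P(type AB) = 1/4 per child.
P(none) = (3/4)^3 = 27/64; P(at least one) = 1 − 27/64 = 37/64.

37/64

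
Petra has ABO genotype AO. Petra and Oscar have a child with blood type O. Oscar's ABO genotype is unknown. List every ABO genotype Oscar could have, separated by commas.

For each candidate genotype of Oscar, check whether crossing it with AO can produce every observed child phenotype.
  AA → possible child types {A} ✗
  AB → possible child types {A, B, AB} ✗
  AO → possible child types {O, A} ✓
  BB → possible child types {B, AB} ✗
  BO → possible child types {O, A, B, AB} ✓
  OO → possible child types {O, A} ✓

AO, BO, OO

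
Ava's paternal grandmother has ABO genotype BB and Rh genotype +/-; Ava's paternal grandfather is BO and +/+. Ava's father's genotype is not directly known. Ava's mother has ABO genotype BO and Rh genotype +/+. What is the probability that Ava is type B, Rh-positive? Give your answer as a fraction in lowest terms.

7/8

Ava's father's ABO genotype from BB × BO: 1/2 BB, 1/2 BO.
Crossing each possibility with the mother BO and summing P(type B): 1/2·1 + 1/2·3/4 = 7/8.
Similarly for Rh via the father's Rh distribution: P(Rh+) = 1.
Independent loci: 7/8 × 1 = 7/8.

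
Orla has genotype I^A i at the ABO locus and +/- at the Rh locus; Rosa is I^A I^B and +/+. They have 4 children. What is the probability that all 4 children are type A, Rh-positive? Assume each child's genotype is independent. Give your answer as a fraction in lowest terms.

1/16

ABO cross I^A i × I^A I^B → 1/2 A, 1/4 B, 1/4 AB.
Rh cross +/- × +/+ → 1 Rh+; so P(type A, Rh-positive) = 1/2 × 1 = 1/2 per child.
All 4 independent: (1/2)^4 = 1/16.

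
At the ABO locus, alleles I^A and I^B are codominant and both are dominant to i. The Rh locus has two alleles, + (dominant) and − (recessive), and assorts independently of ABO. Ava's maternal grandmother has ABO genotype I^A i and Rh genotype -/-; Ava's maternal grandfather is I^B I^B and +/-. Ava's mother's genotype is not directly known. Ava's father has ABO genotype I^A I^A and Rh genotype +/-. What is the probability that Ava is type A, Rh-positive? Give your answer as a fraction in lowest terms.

Ava's mother's ABO genotype from I^A i × I^B I^B: 1/2 I^A I^B, 1/2 I^B i.
Crossing each possibility with the father I^A I^A and summing P(type A): 1/2·1/2 + 1/2·1/2 = 1/2.
Similarly for Rh via the mother's Rh distribution: P(Rh+) = 5/8.
Independent loci: 1/2 × 5/8 = 5/16.

5/16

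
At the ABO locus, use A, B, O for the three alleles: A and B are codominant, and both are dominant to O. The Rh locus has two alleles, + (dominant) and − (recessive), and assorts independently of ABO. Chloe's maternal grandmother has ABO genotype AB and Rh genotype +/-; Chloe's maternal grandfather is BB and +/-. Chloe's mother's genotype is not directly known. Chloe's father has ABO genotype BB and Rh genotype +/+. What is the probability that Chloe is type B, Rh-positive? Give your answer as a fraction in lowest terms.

3/4

Chloe's mother's ABO genotype from AB × BB: 1/2 AB, 1/2 BB.
Crossing each possibility with the father BB and summing P(type B): 1/2·1/2 + 1/2·1 = 3/4.
Similarly for Rh via the mother's Rh distribution: P(Rh+) = 1.
Independent loci: 3/4 × 1 = 3/4.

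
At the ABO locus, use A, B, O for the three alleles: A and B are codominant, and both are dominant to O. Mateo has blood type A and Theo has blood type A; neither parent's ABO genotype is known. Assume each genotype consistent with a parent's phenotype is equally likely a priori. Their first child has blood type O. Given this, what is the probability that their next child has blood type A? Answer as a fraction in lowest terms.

Possible genotypes: Mateo ∈ {AA, AO}; Theo ∈ {AA, AO}.
Weight each parental genotype pair by prior × P(type-O child):
  AO × AO: posterior weight 1; P(next child type A) = 3/4.
Weighted sum = 3/4.

3/4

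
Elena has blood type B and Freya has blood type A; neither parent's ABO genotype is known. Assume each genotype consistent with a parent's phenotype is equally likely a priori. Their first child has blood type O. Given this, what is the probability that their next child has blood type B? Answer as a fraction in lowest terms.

Possible genotypes: Elena ∈ {I^B I^B, I^B i}; Freya ∈ {I^A I^A, I^A i}.
Weight each parental genotype pair by prior × P(type-O child):
  I^B i × I^A i: posterior weight 1; P(next child type B) = 1/4.
Weighted sum = 1/4.

1/4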